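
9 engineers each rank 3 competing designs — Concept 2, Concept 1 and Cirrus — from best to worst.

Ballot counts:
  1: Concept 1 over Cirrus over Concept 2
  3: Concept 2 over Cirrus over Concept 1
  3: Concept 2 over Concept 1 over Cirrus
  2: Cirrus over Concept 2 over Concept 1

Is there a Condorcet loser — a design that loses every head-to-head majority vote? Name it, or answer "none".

Concept 1

Head-to-head results (9 engineers):
Concept 2 vs Concept 1: Concept 2, 8–1.
Concept 2 vs Cirrus: Concept 2 is ranked higher on 3+3 = 6 ballots, Cirrus on 3. Concept 2 wins 6–3.
Concept 1 vs Cirrus: Concept 1 is ranked higher on 1+3 = 4 ballots, Cirrus on 5. Cirrus wins 5–4.
Only Concept 1 has no wins; Concept 1 is the Condorcet loser.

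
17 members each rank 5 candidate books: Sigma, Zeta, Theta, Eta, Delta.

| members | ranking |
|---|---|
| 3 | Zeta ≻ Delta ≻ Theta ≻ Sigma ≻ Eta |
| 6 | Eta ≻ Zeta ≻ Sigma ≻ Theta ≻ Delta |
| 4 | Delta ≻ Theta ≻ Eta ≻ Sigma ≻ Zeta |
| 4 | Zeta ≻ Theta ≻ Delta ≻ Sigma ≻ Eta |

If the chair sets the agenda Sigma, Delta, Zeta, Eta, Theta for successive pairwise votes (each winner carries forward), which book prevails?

Round 1: Sigma vs Delta — 6–11, Delta advances.
Round 2: Delta vs Zeta — 4–13, Zeta advances.
Round 3: Zeta vs Eta — 7–10, Eta advances.
Round 4: Eta vs Theta — 6–11, Theta advances.
Theta survives the agenda.

Theta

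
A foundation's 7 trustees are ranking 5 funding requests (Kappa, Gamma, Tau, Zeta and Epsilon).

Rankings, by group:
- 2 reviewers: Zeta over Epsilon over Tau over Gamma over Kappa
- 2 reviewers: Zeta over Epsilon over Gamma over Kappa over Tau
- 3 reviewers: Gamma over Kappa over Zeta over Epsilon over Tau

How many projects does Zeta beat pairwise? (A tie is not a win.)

Zeta against each rival (7 reviewers):
Zeta vs Kappa: Zeta, 4–3.
Zeta vs Gamma: Zeta wins 4–3.
Zeta–Tau: Zeta 7–0.
Zeta vs Epsilon: Zeta wins 7–0.
Zeta beats Kappa, Gamma, Tau, Epsilon — 4 pairwise wins.

4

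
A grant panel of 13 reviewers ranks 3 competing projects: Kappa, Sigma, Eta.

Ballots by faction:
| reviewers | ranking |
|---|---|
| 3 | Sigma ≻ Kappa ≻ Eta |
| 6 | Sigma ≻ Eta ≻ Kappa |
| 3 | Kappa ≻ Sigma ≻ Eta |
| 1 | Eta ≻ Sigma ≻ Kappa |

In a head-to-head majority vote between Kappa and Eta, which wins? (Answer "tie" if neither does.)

Eta

Ballots ranking Kappa above Eta: 3 + 3 = 6.
Ballots ranking Eta above Kappa: 13 − 6 = 7.
Eta wins the head-to-head 7–6.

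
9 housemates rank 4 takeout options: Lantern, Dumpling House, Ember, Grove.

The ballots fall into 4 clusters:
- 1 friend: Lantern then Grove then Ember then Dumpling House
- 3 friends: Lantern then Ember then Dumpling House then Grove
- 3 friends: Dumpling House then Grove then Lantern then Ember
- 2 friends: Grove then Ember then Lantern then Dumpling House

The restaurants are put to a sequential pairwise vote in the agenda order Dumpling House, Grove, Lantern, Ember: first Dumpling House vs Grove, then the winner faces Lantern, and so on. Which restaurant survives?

Round 1: Dumpling House vs Grove — 6–3, Dumpling House advances.
Round 2: Dumpling House vs Lantern — 3–6, Lantern advances.
Round 3: Lantern vs Ember — 7–2, Lantern advances.
Lantern survives the agenda.

Lantern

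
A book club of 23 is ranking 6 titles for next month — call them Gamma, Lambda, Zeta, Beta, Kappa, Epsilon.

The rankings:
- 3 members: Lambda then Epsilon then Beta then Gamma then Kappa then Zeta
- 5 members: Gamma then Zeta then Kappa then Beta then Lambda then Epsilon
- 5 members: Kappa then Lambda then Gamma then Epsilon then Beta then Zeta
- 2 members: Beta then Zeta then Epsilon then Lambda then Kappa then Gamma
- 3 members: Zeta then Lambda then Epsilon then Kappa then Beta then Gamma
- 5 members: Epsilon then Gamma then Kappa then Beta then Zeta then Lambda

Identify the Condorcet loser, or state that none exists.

none

Head-to-head results (23 members):
Gamma vs Lambda: Gamma is ranked higher on 5+5 = 10 ballots, Lambda on 13. Lambda wins 13–10.
Gamma vs Zeta: 3+5+5+5 = 18 for Gamma, 5 for Zeta — Gamma by 18–5.
Gamma vs Beta: Gamma, 15–8.
Gamma vs Kappa: Gamma preferred on 3+5+5 = 13 ballots; Gamma wins 13–10.
Gamma vs Epsilon: 5+5 = 10 for Gamma, 13 for Epsilon — Epsilon by 13–10.
Lambda–Zeta: Zeta 15–8.
Lambda vs Beta: Lambda preferred on 3+5+3 = 11 ballots; Beta wins 12–11.
Lambda vs Kappa: Kappa, 15–8.
Lambda vs Epsilon: Lambda wins 16–7.
Zeta vs Beta: Beta wins 15–8.
Zeta vs Kappa: Kappa, 13–10.
Zeta–Epsilon: Epsilon 13–10.
Beta–Kappa: Kappa 18–5.
Beta–Epsilon: Epsilon 16–7.
Kappa vs Epsilon: 5+5 = 10 for Kappa, 13 for Epsilon — Epsilon by 13–10.
Every book wins at least one matchup (Gamma beats Zeta; Lambda beats Gamma; Zeta beats Lambda; Beta beats Lambda; Kappa beats Lambda; Epsilon beats Gamma), so there is no Condorcet loser.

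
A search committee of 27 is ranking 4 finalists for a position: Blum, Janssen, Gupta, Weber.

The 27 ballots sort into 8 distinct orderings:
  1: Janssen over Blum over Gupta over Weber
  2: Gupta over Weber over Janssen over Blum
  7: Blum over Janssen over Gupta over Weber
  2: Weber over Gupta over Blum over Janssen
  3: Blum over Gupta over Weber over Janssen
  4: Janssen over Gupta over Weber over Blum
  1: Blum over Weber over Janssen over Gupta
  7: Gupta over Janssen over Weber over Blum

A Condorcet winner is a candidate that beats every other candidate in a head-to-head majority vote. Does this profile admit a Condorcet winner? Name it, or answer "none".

Pairwise majorities:
Blum vs Janssen: 7+2+3+1 = 13 for Blum, 14 for Janssen — Janssen by 14–13.
Blum vs Gupta: 1+7+3+1 = 12 for Blum, 15 for Gupta — Gupta by 15–12.
Blum vs Weber: 1+7+3+1 = 12 for Blum, 15 for Weber — Weber by 15–12.
Janssen vs Gupta: Janssen preferred on 1+7+4+1 = 13 ballots; Gupta wins 14–13.
Janssen vs Weber: Janssen is ranked higher on 1+7+4+7 = 19 ballots, Weber on 8. Janssen wins 19–8.
Gupta vs Weber: 1+2+7+3+4+7 = 24 for Gupta, 3 for Weber — Gupta by 24–3.
Gupta wins every pairwise contest, so Gupta is the Condorcet winner.

Gupta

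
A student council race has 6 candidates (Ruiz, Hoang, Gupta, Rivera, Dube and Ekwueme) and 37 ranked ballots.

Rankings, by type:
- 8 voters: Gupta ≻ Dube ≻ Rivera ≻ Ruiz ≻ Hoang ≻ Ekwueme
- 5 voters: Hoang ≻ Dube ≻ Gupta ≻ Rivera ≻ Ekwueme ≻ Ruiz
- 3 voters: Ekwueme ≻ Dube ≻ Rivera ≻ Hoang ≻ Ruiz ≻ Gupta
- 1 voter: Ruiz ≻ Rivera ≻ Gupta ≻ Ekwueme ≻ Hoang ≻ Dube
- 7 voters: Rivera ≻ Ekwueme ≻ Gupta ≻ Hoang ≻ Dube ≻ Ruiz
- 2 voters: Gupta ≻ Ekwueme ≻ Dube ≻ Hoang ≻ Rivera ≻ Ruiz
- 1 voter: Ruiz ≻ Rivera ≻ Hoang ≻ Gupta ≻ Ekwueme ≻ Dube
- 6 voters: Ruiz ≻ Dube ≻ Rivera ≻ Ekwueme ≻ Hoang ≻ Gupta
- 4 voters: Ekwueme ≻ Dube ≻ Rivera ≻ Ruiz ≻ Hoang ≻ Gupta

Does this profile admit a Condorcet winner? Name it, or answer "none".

none

Head-to-head results (37 voters):
Ruiz vs Hoang: 20 to 17, Ruiz.
Ruiz vs Gupta: Gupta wins 22–15.
Ruiz vs Rivera: Rivera wins 29–8.
Ruiz vs Dube: 8 to 29, Dube.
Ruiz vs Ekwueme: Ekwueme, 21–16.
Hoang–Gupta: Hoang 19–18.
Hoang vs Rivera: 5+2 = 7 for Hoang, 30 for Rivera — Rivera by 30–7.
Hoang–Dube: Dube 23–14.
Hoang vs Ekwueme: Ekwueme, 23–14.
Gupta vs Rivera: Rivera wins 22–15.
Gupta vs Dube: Gupta wins 19–18.
Gupta vs Ekwueme: 8+5+1+2+1 = 17 for Gupta, 20 for Ekwueme — Ekwueme by 20–17.
Rivera vs Dube: Dube wins 28–9.
Rivera vs Ekwueme: Rivera wins 28–9.
Dube vs Ekwueme: 8+5+6 = 19 for Dube, 18 for Ekwueme — Dube by 19–18.
Every candidate loses at least once (Ruiz loses to Gupta; Hoang loses to Ruiz; Gupta loses to Hoang; Rivera loses to Dube; Dube loses to Gupta; Ekwueme loses to Rivera). The majority relation contains the cycle Ruiz > Hoang > Gupta > Ruiz, so there is no Condorcet winner.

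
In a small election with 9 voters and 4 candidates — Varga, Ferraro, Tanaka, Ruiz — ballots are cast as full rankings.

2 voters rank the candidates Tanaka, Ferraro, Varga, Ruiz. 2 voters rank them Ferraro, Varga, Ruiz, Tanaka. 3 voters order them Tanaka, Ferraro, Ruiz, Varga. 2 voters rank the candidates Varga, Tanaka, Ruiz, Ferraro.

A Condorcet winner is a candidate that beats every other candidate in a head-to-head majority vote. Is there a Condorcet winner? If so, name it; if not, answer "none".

Tanaka

Check each pair by majority over 9 ballots:
Varga vs Ferraro: Ferraro wins 7–2.
Varga vs Tanaka: Tanaka, 5–4.
Varga vs Ruiz: Varga wins 6–3.
Ferraro–Tanaka: Tanaka 7–2.
Ferraro vs Ruiz: Ferraro wins 7–2.
Tanaka vs Ruiz: Tanaka wins 7–2.
Tanaka wins every pairwise contest, so Tanaka is the Condorcet winner.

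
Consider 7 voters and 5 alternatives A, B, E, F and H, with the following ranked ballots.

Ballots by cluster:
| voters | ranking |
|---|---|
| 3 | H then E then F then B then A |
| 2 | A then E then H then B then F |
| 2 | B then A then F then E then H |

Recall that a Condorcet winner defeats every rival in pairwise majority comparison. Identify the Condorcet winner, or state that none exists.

Head-to-head results (7 voters):
A vs B: A is ranked higher on 2 ballots, B on 5. B wins 5–2.
A vs E: 4 to 3, A.
A vs F: 4 to 3, A.
A vs H: 2+2 = 4 for A, 3 for H — A by 4–3.
B vs E: B is ranked higher on 2 ballots, E on 5. E wins 5–2.
B vs F: 4 to 3, B.
B vs H: B is ranked higher on 2 ballots, H on 5. H wins 5–2.
E vs F: 3+2 = 5 for E, 2 for F — E by 5–2.
E vs H: 4 to 3, E.
F vs H: F preferred on 2 ballots; H wins 5–2.
No alternative is unbeaten: A loses to B; B loses to E; E loses to A; F loses to A; H loses to A. In particular A > E > B > A is a majority cycle — no Condorcet winner exists.

none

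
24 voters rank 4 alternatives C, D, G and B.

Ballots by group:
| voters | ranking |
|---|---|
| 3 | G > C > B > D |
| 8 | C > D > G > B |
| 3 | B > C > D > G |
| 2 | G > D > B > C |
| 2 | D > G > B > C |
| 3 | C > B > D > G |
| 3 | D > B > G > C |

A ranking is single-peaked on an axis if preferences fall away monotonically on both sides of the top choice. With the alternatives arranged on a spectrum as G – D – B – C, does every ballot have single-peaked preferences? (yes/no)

no

Axis positions: G=1, D=2, B=3, C=4.
Group 1: ranking walks positions 1-4-3-2; C is ranked above D even though D lies between C and the peak G on the axis — preferences dip and rise again. Not single-peaked.
Group 2: ranking walks positions 4-2-1-3; D is ranked above B even though B lies between D and the peak C on the axis — preferences dip and rise again. Not single-peaked.
Group 3 (peak B at position 3): ranking walks positions 3-4-2-1, expanding outward from the peak — single-peaked.
Group 4 (peak G at position 1): ranking walks positions 1-2-3-4, expanding outward from the peak — single-peaked.
Group 5 (peak D at position 2): ranking walks positions 2-1-3-4, expanding outward from the peak — single-peaked.
Group 6 (peak C at position 4): ranking walks positions 4-3-2-1, expanding outward from the peak — single-peaked.
Group 7 (peak D at position 2): ranking walks positions 2-3-1-4, expanding outward from the peak — single-peaked.
Group 1 violates single-peakedness, so the profile is not single-peaked on this axis.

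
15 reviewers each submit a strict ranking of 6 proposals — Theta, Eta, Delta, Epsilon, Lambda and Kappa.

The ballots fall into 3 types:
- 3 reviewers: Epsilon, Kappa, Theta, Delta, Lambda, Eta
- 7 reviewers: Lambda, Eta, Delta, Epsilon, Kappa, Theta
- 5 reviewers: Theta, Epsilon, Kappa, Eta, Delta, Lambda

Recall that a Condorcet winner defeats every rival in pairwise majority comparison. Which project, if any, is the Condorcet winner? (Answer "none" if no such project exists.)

Check each pair by majority over 15 ballots:
Theta vs Eta: Theta preferred on 3+5 = 8 ballots; Theta wins 8–7.
Theta vs Delta: Theta is ranked higher on 3+5 = 8 ballots, Delta on 7. Theta wins 8–7.
Theta vs Epsilon: 5 to 10, Epsilon.
Theta vs Lambda: Theta is ranked higher on 3+5 = 8 ballots, Lambda on 7. Theta wins 8–7.
Theta vs Kappa: 5 for Theta, 10 for Kappa — Kappa by 10–5.
Eta vs Delta: 12 to 3, Eta.
Eta vs Epsilon: Eta is ranked higher on 7 ballots, Epsilon on 8. Epsilon wins 8–7.
Eta vs Lambda: 5 to 10, Lambda.
Eta vs Kappa: Eta preferred on 7 ballots; Kappa wins 8–7.
Delta vs Epsilon: Delta preferred on 7 ballots; Epsilon wins 8–7.
Delta vs Lambda: 3+5 = 8 for Delta, 7 for Lambda — Delta by 8–7.
Delta vs Kappa: Delta preferred on 7 ballots; Kappa wins 8–7.
Epsilon vs Lambda: Epsilon preferred on 3+5 = 8 ballots; Epsilon wins 8–7.
Epsilon vs Kappa: Epsilon preferred on 3+7+5 = 15 ballots; Epsilon wins 15–0.
Lambda vs Kappa: 7 to 8, Kappa.
Epsilon beats each of Theta, Eta, Delta, Lambda, Kappa — Epsilon is the Condorcet winner.

Epsilon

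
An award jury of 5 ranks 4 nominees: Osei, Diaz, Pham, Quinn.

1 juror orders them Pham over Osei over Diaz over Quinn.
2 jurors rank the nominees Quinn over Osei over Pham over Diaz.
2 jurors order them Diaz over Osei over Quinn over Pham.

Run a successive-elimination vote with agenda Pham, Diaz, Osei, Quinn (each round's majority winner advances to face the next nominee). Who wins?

Osei

Round 1: Pham vs Diaz — 3–2, Pham advances.
Round 2: Pham vs Osei — 1–4, Osei advances.
Round 3: Osei vs Quinn — 3–2, Osei advances.
Osei survives the agenda.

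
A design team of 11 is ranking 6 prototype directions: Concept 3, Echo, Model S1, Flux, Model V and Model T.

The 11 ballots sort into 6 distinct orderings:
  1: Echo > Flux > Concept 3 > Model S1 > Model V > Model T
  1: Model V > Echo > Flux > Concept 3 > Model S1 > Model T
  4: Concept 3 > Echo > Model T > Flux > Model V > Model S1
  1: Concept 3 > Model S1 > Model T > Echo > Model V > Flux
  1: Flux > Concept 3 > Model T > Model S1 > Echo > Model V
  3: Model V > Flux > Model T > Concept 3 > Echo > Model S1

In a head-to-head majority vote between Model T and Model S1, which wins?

Ballots ranking Model T above Model S1: 4 + 1 + 3 = 8.
Ballots ranking Model S1 above Model T: 11 − 8 = 3.
Model T wins the head-to-head 8–3.

Model T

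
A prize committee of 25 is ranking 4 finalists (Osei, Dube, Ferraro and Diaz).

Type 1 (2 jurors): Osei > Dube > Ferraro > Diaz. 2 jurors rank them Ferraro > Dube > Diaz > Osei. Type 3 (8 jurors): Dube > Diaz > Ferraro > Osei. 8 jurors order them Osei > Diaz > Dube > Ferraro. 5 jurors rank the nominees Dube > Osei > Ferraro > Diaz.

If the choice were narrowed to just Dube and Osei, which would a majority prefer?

Dube

Ballots ranking Dube above Osei: 2 + 8 + 5 = 15.
Ballots ranking Osei above Dube: 25 − 15 = 10.
Dube wins the head-to-head 15–10.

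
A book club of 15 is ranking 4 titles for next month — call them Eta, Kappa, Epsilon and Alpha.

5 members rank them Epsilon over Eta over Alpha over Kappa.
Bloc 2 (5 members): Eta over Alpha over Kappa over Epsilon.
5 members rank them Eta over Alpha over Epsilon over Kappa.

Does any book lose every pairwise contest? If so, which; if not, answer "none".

Kappa

Head-to-head results (15 members):
Eta vs Kappa: 5+5+5 = 15 for Eta, 0 for Kappa — Eta by 15–0.
Eta vs Epsilon: Eta preferred on 5+5 = 10 ballots; Eta wins 10–5.
Eta vs Alpha: Eta preferred on 5+5+5 = 15 ballots; Eta wins 15–0.
Kappa vs Epsilon: 5 for Kappa, 10 for Epsilon — Epsilon by 10–5.
Kappa vs Alpha: Alpha, 15–0.
Epsilon–Alpha: Alpha 10–5.
Kappa is beaten in every head-to-head and is the Condorcet loser.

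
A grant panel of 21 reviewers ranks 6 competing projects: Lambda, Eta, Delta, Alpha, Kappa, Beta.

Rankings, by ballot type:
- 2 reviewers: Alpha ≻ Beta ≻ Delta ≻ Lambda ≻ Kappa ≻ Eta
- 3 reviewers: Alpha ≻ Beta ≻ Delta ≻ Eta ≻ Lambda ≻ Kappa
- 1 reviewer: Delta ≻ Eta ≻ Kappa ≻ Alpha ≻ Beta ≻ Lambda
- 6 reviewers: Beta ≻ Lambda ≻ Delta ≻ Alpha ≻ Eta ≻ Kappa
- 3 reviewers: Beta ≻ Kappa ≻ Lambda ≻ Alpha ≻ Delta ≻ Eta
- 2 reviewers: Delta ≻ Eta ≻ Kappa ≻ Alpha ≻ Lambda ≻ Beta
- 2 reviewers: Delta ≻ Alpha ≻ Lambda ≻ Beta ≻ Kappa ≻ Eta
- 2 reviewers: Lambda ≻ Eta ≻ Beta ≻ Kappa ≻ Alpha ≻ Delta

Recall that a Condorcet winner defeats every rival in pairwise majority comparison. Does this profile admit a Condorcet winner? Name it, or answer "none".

Beta

Pairwise majorities:
Lambda vs Eta: Lambda, 15–6.
Lambda–Delta: Lambda 11–10.
Lambda vs Alpha: Lambda, 11–10.
Lambda–Kappa: Lambda 15–6.
Lambda–Beta: Beta 15–6.
Eta vs Delta: Delta wins 19–2.
Eta–Alpha: Alpha 16–5.
Eta vs Kappa: Eta, 14–7.
Eta vs Beta: Beta wins 16–5.
Delta–Alpha: Delta 11–10.
Delta vs Kappa: Delta wins 16–5.
Delta vs Beta: Beta wins 16–5.
Alpha vs Kappa: Alpha wins 13–8.
Alpha vs Beta: Beta, 11–10.
Kappa vs Beta: Beta wins 18–3.
Beta beats each of Lambda, Eta, Delta, Alpha, Kappa — Beta is the Condorcet winner.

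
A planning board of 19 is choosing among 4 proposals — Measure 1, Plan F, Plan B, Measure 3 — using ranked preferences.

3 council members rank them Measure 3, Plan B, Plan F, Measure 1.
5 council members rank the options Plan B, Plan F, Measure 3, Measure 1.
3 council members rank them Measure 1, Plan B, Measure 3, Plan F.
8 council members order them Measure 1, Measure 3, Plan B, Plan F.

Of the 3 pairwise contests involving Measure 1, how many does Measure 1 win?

3

Measure 1 against each rival (19 council members):
Measure 1–Plan F: Measure 1 11–8.
Measure 1–Plan B: Measure 1 11–8.
Measure 1 vs Measure 3: 3+8 = 11 for Measure 1, 8 for Measure 3 — Measure 1 by 11–8.
Measure 1 beats Plan F, Plan B, Measure 3 — 3 pairwise wins.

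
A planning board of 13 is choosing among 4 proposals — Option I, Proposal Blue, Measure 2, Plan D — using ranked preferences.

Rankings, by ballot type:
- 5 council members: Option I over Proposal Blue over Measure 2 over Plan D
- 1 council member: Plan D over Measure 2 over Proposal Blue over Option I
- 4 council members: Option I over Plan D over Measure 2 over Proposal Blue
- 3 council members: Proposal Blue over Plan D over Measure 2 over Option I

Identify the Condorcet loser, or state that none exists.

Pairwise majorities:
Option I vs Proposal Blue: Option I, 9–4.
Option I vs Measure 2: Option I, 9–4.
Option I vs Plan D: Option I preferred on 5+4 = 9 ballots; Option I wins 9–4.
Proposal Blue vs Measure 2: Proposal Blue wins 8–5.
Proposal Blue vs Plan D: Proposal Blue wins 8–5.
Measure 2 vs Plan D: 5 to 8, Plan D.
Measure 2 loses to every other option — it is the Condorcet loser.

Measure 2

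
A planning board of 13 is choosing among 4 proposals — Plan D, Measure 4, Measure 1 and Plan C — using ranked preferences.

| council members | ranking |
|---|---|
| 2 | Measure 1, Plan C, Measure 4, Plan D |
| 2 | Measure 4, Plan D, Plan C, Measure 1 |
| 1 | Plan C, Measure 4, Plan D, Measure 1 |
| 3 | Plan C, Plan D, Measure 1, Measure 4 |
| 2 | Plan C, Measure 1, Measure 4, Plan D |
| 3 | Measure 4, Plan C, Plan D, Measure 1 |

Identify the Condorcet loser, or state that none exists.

none

Pairwise majorities:
Plan D vs Measure 4: Measure 4, 10–3.
Plan D vs Measure 1: Plan D wins 9–4.
Plan D vs Plan C: 2 for Plan D, 11 for Plan C — Plan C by 11–2.
Measure 4 vs Measure 1: 2+1+3 = 6 for Measure 4, 7 for Measure 1 — Measure 1 by 7–6.
Measure 4 vs Plan C: Plan C, 8–5.
Measure 1 vs Plan C: Measure 1 preferred on 2 ballots; Plan C wins 11–2.
No option is winless: Plan D beats Measure 1; Measure 4 beats Plan D; Measure 1 beats Measure 4; Plan C beats Plan D. There is no Condorcet loser.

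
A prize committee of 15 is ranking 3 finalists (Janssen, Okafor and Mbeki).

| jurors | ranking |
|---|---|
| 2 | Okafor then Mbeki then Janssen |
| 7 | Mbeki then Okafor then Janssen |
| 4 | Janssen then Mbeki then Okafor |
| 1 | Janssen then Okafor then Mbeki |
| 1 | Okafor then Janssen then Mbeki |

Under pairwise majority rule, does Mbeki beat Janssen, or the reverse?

Mbeki

Ballots ranking Mbeki above Janssen: 2 + 7 = 9.
Ballots ranking Janssen above Mbeki: 15 − 9 = 6.
Mbeki wins the head-to-head 9–6.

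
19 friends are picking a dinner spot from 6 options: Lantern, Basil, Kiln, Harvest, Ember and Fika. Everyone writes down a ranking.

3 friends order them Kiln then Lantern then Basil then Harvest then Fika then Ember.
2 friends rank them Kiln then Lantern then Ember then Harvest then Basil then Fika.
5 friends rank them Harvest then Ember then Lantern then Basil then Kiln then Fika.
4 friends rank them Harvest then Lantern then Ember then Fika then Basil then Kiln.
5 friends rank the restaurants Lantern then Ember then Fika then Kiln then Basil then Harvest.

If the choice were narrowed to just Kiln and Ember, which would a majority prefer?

Ember

Ballots ranking Kiln above Ember: 3 + 2 = 5.
Ballots ranking Ember above Kiln: 19 − 5 = 14.
Ember wins the head-to-head 14–5.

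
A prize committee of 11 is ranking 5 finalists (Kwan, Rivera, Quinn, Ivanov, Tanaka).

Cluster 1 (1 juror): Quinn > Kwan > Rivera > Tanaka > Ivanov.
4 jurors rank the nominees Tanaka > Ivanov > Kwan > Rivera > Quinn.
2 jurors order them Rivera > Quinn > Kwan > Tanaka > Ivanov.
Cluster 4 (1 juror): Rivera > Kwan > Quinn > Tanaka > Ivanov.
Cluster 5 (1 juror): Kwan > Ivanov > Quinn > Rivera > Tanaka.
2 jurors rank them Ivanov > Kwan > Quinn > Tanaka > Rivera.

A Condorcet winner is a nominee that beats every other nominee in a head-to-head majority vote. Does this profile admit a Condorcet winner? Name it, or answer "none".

Head-to-head results (11 jurors):
Kwan vs Rivera: Kwan is ranked higher on 1+4+1+2 = 8 ballots, Rivera on 3. Kwan wins 8–3.
Kwan vs Quinn: Kwan wins 8–3.
Kwan–Ivanov: Ivanov 6–5.
Kwan–Tanaka: Kwan 7–4.
Rivera vs Quinn: Rivera wins 7–4.
Rivera vs Ivanov: Ivanov wins 7–4.
Rivera vs Tanaka: Tanaka, 6–5.
Quinn vs Ivanov: Quinn is ranked higher on 1+2+1 = 4 ballots, Ivanov on 7. Ivanov wins 7–4.
Quinn vs Tanaka: 7 to 4, Quinn.
Ivanov vs Tanaka: Tanaka, 8–3.
Each nominee drops at least one matchup (Kwan loses to Ivanov; Rivera loses to Kwan; Quinn loses to Kwan; Ivanov loses to Tanaka; Tanaka loses to Kwan); the cycle Kwan beats Tanaka beats Ivanov beats Kwan rules out a Condorcet winner.

none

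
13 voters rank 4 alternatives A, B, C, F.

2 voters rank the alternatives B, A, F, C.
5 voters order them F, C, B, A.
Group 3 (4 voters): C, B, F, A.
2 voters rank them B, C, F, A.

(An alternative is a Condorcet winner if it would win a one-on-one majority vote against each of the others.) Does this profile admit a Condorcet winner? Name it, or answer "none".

none

Check each pair by majority over 13 ballots:
A vs B: 0 to 13, B.
A vs C: 2 to 11, C.
A vs F: 2 for A, 11 for F — F by 11–2.
B vs C: B preferred on 2+2 = 4 ballots; C wins 9–4.
B vs F: B is ranked higher on 2+4+2 = 8 ballots, F on 5. B wins 8–5.
C vs F: 6 to 7, F.
Every alternative loses at least once (A loses to B; B loses to C; C loses to F; F loses to B). The majority relation contains the cycle B > F > C > B, so there is no Condorcet winner.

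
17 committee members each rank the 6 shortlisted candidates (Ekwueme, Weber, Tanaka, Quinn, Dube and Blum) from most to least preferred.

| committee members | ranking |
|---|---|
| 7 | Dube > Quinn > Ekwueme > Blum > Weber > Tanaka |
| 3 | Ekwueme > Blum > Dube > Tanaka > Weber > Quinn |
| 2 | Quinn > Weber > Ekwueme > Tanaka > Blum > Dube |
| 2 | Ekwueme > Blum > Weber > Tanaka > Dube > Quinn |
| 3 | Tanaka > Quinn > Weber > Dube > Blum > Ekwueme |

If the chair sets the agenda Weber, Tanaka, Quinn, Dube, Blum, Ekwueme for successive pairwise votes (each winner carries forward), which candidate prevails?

Dube

Round 1: Weber vs Tanaka — 11–6, Weber advances.
Round 2: Weber vs Quinn — 5–12, Quinn advances.
Round 3: Quinn vs Dube — 5–12, Dube advances.
Round 4: Dube vs Blum — 10–7, Dube advances.
Round 5: Dube vs Ekwueme — 10–7, Dube advances.
Dube survives the agenda.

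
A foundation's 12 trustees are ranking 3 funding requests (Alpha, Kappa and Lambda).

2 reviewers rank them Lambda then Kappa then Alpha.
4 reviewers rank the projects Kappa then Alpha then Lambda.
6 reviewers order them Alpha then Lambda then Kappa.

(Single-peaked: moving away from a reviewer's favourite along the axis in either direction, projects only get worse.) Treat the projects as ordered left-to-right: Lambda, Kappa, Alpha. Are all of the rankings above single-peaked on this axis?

Axis positions: Lambda=1, Kappa=2, Alpha=3.
Type 1 (peak Lambda at position 1): ranking walks positions 1-2-3, expanding outward from the peak — single-peaked.
Type 2 (peak Kappa at position 2): ranking walks positions 2-3-1, expanding outward from the peak — single-peaked.
Type 3: ranking walks positions 3-1-2; Lambda is ranked above Kappa even though Kappa lies between Lambda and the peak Alpha on the axis — preferences dip and rise again. Not single-peaked.
Type 3 violates single-peakedness, so the profile is not single-peaked on this axis.

no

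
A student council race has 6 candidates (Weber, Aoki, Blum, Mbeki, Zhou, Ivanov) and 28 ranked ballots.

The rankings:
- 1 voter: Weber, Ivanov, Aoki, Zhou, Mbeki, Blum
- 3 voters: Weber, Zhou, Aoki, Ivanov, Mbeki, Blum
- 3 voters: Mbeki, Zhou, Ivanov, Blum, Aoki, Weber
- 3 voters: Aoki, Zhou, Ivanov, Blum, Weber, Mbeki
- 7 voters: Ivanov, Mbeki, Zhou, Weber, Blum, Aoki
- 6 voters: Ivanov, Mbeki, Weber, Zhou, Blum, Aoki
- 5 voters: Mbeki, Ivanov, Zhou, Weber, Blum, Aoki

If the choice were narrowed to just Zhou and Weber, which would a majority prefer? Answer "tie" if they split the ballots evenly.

Ballots ranking Zhou above Weber: 3 + 3 + 7 + 5 = 18.
Ballots ranking Weber above Zhou: 28 − 18 = 10.
Zhou wins the head-to-head 18–10.

Zhou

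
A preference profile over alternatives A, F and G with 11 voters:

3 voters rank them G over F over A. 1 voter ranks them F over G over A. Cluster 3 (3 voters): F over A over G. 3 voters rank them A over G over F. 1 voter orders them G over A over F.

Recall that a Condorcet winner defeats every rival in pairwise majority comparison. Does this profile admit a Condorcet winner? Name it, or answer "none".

Pairwise majorities:
A vs F: A preferred on 3+1 = 4 ballots; F wins 7–4.
A vs G: A preferred on 3+3 = 6 ballots; A wins 6–5.
F vs G: G, 7–4.
Each alternative drops at least one matchup (A loses to F; F loses to G; G loses to A); the cycle A beats G beats F beats A rules out a Condorcet winner.

none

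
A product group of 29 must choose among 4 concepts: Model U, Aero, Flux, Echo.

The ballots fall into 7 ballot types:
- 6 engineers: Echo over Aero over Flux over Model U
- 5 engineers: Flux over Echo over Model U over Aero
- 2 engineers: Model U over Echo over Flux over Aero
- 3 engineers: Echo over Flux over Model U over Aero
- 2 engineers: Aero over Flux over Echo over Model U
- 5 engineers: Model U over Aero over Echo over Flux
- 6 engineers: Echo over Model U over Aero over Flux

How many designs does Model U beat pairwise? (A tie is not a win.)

Model U against each rival (29 engineers):
Model U vs Aero: Model U preferred on 5+2+3+5+6 = 21 ballots; Model U wins 21–8.
Model U vs Flux: Model U is ranked higher on 2+5+6 = 13 ballots, Flux on 16. Flux wins 16–13.
Model U vs Echo: Model U is ranked higher on 2+5 = 7 ballots, Echo on 22. Echo wins 22–7.
Model U beats Aero; loses to Flux, Echo — 1 pairwise win.

1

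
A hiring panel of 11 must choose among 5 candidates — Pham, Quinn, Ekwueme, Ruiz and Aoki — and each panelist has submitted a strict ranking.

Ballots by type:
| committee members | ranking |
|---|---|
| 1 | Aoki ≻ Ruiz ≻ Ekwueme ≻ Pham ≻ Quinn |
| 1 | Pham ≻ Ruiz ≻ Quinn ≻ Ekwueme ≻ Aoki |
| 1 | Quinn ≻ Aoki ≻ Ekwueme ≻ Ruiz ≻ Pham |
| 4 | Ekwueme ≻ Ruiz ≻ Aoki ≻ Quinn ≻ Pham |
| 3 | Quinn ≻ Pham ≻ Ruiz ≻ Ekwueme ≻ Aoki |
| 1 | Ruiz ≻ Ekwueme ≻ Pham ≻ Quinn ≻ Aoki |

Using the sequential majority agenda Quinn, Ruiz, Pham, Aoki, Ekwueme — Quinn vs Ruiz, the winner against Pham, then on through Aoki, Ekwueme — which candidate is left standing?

Ruiz

Round 1: Quinn vs Ruiz — 4–7, Ruiz advances.
Round 2: Ruiz vs Pham — 7–4, Ruiz advances.
Round 3: Ruiz vs Aoki — 9–2, Ruiz advances.
Round 4: Ruiz vs Ekwueme — 6–5, Ruiz advances.
Ruiz survives the agenda.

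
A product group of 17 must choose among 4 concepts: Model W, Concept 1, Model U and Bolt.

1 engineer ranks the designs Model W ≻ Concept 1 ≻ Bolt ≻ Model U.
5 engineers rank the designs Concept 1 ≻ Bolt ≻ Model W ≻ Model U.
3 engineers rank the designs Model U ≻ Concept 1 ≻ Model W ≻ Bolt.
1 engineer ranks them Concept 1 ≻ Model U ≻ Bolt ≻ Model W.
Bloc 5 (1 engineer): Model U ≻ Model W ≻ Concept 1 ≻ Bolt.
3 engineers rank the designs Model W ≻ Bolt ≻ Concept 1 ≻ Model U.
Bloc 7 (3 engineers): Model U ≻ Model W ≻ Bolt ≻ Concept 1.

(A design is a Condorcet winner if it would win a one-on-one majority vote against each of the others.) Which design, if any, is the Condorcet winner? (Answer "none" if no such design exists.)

Concept 1

Pairwise majorities:
Model W vs Concept 1: Model W is ranked higher on 1+1+3+3 = 8 ballots, Concept 1 on 9. Concept 1 wins 9–8.
Model W vs Model U: Model W preferred on 1+5+3 = 9 ballots; Model W wins 9–8.
Model W vs Bolt: 11 to 6, Model W.
Concept 1 vs Model U: Concept 1 preferred on 1+5+1+3 = 10 ballots; Concept 1 wins 10–7.
Concept 1 vs Bolt: 11 to 6, Concept 1.
Model U vs Bolt: 3+1+1+3 = 8 for Model U, 9 for Bolt — Bolt by 9–8.
Only Concept 1 has no losses; Concept 1 is the Condorcet winner.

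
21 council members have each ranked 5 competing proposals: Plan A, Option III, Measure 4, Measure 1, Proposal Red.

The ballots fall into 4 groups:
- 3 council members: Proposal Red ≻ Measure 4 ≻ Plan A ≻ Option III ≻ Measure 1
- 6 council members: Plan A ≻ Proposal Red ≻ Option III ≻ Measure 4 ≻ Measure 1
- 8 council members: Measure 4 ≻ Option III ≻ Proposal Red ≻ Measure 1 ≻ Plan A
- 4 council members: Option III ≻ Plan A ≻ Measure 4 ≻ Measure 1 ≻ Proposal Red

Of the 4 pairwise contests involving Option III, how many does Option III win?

3

Option III against each rival (21 council members):
Option III vs Plan A: 12 to 9, Option III.
Option III vs Measure 4: Option III preferred on 6+4 = 10 ballots; Measure 4 wins 11–10.
Option III vs Measure 1: Option III, 21–0.
Option III vs Proposal Red: Option III wins 12–9.
Option III beats Plan A, Measure 1, Proposal Red; loses to Measure 4 — 3 pairwise wins.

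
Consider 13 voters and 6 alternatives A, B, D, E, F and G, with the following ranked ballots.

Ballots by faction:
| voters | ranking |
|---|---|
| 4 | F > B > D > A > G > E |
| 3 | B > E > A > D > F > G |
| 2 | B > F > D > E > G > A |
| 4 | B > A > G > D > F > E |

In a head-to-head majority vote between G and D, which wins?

Ballots ranking G above D: 4.
Ballots ranking D above G: 13 − 4 = 9.
D wins the head-to-head 9–4.

D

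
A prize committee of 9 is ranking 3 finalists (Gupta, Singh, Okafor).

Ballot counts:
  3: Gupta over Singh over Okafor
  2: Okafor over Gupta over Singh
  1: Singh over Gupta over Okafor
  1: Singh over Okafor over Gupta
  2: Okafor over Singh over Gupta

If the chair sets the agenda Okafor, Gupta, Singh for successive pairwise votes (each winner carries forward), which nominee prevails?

Round 1: Okafor vs Gupta — 5–4, Okafor advances.
Round 2: Okafor vs Singh — 4–5, Singh advances.
The agenda winner is Singh.

Singh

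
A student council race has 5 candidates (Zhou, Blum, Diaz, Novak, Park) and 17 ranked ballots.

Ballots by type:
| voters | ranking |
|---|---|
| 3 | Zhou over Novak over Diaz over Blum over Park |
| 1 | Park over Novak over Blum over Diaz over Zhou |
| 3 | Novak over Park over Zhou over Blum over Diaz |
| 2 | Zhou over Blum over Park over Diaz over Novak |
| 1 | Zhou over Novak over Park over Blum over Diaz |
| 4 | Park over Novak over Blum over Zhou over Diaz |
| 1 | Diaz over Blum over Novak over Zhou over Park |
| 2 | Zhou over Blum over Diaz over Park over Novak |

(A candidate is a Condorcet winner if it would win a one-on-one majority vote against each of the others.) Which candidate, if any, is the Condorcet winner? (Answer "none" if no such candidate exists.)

none

Pairwise majorities:
Zhou vs Blum: 11 to 6, Zhou.
Zhou vs Diaz: 15 to 2, Zhou.
Zhou vs Novak: 3+2+1+2 = 8 for Zhou, 9 for Novak — Novak by 9–8.
Zhou vs Park: 9 to 8, Zhou.
Blum vs Diaz: 1+3+2+1+4+2 = 13 for Blum, 4 for Diaz — Blum by 13–4.
Blum vs Novak: 2+1+2 = 5 for Blum, 12 for Novak — Novak by 12–5.
Blum vs Park: 3+2+1+2 = 8 for Blum, 9 for Park — Park by 9–8.
Diaz vs Novak: 2+1+2 = 5 for Diaz, 12 for Novak — Novak by 12–5.
Diaz vs Park: Diaz is ranked higher on 3+1+2 = 6 ballots, Park on 11. Park wins 11–6.
Novak vs Park: 8 to 9, Park.
Every candidate loses at least once (Zhou loses to Novak; Blum loses to Zhou; Diaz loses to Zhou; Novak loses to Park; Park loses to Zhou). The majority relation contains the cycle Zhou → Park → Novak → Zhou, so there is no Condorcet winner.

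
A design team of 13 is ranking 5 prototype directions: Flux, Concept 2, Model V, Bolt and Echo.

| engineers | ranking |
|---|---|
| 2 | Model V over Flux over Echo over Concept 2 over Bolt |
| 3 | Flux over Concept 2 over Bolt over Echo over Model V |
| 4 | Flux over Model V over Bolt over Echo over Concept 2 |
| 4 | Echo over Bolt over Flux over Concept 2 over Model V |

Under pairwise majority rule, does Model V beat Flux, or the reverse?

Ballots ranking Model V above Flux: 2.
Ballots ranking Flux above Model V: 13 − 2 = 11.
Flux wins the head-to-head 11–2.

Flux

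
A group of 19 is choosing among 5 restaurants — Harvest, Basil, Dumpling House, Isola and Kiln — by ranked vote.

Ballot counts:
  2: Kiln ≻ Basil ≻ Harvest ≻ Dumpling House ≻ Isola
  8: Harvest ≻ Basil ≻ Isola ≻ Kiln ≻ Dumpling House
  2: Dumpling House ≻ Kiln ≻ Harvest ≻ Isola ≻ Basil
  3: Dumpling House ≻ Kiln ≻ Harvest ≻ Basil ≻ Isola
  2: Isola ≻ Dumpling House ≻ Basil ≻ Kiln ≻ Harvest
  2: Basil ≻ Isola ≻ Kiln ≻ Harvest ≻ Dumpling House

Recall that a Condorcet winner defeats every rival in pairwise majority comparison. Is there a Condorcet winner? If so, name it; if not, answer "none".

none

Head-to-head results (19 friends):
Harvest vs Basil: Harvest is ranked higher on 8+2+3 = 13 ballots, Basil on 6. Harvest wins 13–6.
Harvest vs Dumpling House: Harvest preferred on 2+8+2 = 12 ballots; Harvest wins 12–7.
Harvest vs Isola: Harvest preferred on 2+8+2+3 = 15 ballots; Harvest wins 15–4.
Harvest vs Kiln: Harvest preferred on 8 ballots; Kiln wins 11–8.
Basil vs Dumpling House: 2+8+2 = 12 for Basil, 7 for Dumpling House — Basil by 12–7.
Basil vs Isola: 15 to 4, Basil.
Basil vs Kiln: Basil, 12–7.
Dumpling House vs Isola: Dumpling House is ranked higher on 2+2+3 = 7 ballots, Isola on 12. Isola wins 12–7.
Dumpling House vs Kiln: Kiln, 12–7.
Isola vs Kiln: Isola wins 12–7.
Every restaurant loses at least once (Harvest loses to Kiln; Basil loses to Harvest; Dumpling House loses to Harvest; Isola loses to Harvest; Kiln loses to Basil). The majority relation contains the cycle Harvest > Basil > Kiln > Harvest, so there is no Condorcet winner.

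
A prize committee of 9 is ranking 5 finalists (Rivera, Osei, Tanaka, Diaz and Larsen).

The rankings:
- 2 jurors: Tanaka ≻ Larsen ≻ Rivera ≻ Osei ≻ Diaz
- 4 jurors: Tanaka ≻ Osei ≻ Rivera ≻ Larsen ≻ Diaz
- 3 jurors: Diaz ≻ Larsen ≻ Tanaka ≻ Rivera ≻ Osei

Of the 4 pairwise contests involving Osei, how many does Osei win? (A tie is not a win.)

1

Osei against each rival (9 jurors):
Osei vs Rivera: 4 to 5, Rivera.
Osei–Tanaka: Tanaka 9–0.
Osei vs Diaz: Osei, 6–3.
Osei vs Larsen: Larsen, 5–4.
Osei beats Diaz; loses to Rivera, Tanaka, Larsen — 1 pairwise win.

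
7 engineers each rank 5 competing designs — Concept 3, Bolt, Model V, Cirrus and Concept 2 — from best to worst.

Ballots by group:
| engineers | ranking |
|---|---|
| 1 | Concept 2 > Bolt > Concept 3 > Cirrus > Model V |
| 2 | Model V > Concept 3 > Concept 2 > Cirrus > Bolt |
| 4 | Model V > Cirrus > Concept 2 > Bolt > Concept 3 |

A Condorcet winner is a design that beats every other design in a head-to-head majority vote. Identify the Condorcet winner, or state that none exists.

Model V

Head-to-head results (7 engineers):
Concept 3–Bolt: Bolt 5–2.
Concept 3 vs Model V: Concept 3 preferred on 1 ballot; Model V wins 6–1.
Concept 3 vs Cirrus: Cirrus, 4–3.
Concept 3 vs Concept 2: Concept 2, 5–2.
Bolt vs Model V: Model V, 6–1.
Bolt vs Cirrus: Cirrus wins 6–1.
Bolt–Concept 2: Concept 2 7–0.
Model V vs Cirrus: 2+4 = 6 for Model V, 1 for Cirrus — Model V by 6–1.
Model V vs Concept 2: 2+4 = 6 for Model V, 1 for Concept 2 — Model V by 6–1.
Cirrus vs Concept 2: Cirrus preferred on 4 ballots; Cirrus wins 4–3.
Only Model V has no losses; Model V is the Condorcet winner.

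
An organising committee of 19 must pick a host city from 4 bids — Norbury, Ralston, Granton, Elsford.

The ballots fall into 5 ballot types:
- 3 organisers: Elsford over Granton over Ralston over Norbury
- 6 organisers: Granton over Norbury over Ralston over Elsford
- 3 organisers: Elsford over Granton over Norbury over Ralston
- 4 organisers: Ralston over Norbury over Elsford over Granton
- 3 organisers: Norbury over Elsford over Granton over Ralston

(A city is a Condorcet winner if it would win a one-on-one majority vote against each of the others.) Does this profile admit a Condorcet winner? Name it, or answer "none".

Check each pair by majority over 19 ballots:
Norbury–Ralston: Norbury 12–7.
Norbury vs Granton: Granton wins 12–7.
Norbury vs Elsford: Norbury, 13–6.
Ralston vs Granton: Granton, 15–4.
Ralston vs Elsford: Ralston, 10–9.
Granton vs Elsford: Elsford wins 13–6.
Each city drops at least one matchup (Norbury loses to Granton; Ralston loses to Norbury; Granton loses to Elsford; Elsford loses to Norbury); the cycle Norbury → Elsford → Granton → Norbury rules out a Condorcet winner.

none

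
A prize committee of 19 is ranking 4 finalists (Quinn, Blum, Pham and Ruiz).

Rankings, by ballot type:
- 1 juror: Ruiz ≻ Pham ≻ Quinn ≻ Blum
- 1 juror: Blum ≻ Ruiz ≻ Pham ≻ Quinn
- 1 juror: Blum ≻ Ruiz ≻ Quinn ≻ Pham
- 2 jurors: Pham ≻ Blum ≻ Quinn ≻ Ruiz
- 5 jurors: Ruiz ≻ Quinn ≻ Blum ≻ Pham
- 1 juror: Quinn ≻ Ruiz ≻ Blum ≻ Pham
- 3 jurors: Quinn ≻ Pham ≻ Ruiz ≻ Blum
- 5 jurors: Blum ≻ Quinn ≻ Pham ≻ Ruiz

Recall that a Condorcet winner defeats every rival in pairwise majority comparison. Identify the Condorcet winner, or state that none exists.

Pairwise majorities:
Quinn vs Blum: 1+5+1+3 = 10 for Quinn, 9 for Blum — Quinn by 10–9.
Quinn vs Pham: Quinn is ranked higher on 1+5+1+3+5 = 15 ballots, Pham on 4. Quinn wins 15–4.
Quinn vs Ruiz: 11 to 8, Quinn.
Blum vs Pham: 1+1+5+1+5 = 13 for Blum, 6 for Pham — Blum by 13–6.
Blum vs Ruiz: 1+1+2+5 = 9 for Blum, 10 for Ruiz — Ruiz by 10–9.
Pham vs Ruiz: 2+3+5 = 10 for Pham, 9 for Ruiz — Pham by 10–9.
Quinn defeats every rival head-to-head and is the Condorcet winner.

Quinn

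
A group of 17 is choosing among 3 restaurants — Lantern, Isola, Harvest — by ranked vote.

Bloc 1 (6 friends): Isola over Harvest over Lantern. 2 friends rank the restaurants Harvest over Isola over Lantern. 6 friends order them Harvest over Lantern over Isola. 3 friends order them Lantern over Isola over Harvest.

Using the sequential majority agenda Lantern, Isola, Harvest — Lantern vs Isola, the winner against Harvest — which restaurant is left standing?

Harvest

Round 1: Lantern vs Isola — 9–8, Lantern advances.
Round 2: Lantern vs Harvest — 3–14, Harvest advances.
The agenda winner is Harvest.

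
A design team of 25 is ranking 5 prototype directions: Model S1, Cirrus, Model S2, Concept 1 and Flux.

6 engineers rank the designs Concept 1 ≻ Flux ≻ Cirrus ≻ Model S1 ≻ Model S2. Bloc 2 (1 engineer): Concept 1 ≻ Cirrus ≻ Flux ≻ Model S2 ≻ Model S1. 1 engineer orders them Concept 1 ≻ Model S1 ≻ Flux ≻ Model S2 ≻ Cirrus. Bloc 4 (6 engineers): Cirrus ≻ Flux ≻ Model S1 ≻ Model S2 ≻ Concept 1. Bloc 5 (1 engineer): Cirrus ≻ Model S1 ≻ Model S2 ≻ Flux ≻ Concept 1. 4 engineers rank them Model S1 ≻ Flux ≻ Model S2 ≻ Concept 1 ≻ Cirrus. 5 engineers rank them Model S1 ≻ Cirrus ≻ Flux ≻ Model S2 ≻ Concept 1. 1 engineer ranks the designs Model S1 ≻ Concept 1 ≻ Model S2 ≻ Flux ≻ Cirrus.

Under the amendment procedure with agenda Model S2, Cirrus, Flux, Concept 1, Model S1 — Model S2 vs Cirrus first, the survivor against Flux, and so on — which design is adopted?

Model S1

Round 1: Model S2 vs Cirrus — 6–19, Cirrus advances.
Round 2: Cirrus vs Flux — 13–12, Cirrus advances.
Round 3: Cirrus vs Concept 1 — 12–13, Concept 1 advances.
Round 4: Concept 1 vs Model S1 — 8–17, Model S1 advances.
The agenda winner is Model S1.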